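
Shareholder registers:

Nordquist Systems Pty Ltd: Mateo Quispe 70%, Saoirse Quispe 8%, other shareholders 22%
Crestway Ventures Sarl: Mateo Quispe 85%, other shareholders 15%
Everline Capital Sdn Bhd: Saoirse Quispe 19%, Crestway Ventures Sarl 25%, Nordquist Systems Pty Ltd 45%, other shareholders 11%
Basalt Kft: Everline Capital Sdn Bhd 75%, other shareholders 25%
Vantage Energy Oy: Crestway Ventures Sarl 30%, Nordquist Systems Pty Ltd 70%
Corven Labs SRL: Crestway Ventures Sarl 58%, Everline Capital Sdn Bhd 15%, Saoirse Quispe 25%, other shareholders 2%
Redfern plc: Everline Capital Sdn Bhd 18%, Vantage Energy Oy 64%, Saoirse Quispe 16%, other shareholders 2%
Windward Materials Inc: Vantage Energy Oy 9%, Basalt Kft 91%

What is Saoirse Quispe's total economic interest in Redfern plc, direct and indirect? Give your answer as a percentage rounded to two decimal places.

Saoirse reaches Redfern along 4 paths.
Via Everline: 19% × 18% = 3.42%.
Via Nordquist → Everline: 8% × 45% × 18% = 0.648%.
Via Nordquist → Vantage: 8% × 70% × 64% = 3.584%.
Direct stake: 16% = 16%.
Total: 3.42% + 0.648% + 3.584% + 16% = 23.652%.
Rounded: 23.65%.

23.65%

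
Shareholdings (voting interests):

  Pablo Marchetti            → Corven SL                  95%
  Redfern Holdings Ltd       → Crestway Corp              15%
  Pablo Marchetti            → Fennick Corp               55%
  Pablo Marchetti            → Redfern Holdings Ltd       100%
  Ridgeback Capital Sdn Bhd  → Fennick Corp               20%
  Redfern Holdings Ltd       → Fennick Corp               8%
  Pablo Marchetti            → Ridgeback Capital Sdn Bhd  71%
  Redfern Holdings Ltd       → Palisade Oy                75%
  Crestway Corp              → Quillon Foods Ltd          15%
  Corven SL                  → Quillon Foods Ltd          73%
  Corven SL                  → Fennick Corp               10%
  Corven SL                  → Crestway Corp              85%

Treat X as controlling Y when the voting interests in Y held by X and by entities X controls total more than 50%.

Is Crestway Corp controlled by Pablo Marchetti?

Yes

Pablo holds 95% of Corven, so Pablo controls Corven.
Pablo holds 100% of Redfern, so Pablo controls Redfern.
Corven and Redfern together hold 85% + 15% = 100% of Crestway, so Pablo controls Crestway.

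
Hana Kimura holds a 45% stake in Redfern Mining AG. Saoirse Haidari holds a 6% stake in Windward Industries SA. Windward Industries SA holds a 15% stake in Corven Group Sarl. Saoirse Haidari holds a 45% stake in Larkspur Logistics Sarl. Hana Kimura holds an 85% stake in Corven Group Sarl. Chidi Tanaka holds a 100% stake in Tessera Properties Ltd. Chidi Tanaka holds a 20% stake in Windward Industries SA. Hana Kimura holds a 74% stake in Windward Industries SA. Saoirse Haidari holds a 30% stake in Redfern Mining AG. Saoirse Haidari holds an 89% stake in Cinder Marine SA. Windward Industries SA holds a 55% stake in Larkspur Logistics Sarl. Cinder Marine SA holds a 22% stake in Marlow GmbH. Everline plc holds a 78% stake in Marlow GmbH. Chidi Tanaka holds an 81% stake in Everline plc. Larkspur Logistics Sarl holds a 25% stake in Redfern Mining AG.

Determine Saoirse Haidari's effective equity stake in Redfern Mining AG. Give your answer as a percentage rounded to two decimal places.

Saoirse reaches Redfern along 3 paths.
Via Larkspur: 45% × 25% = 11.25%.
Via Windward → Larkspur: 6% × 55% × 25% = 0.825%.
Direct stake: 30% = 30%.
Total: 11.25% + 0.825% + 30% = 42.075%.
Rounded: 42.08%.

42.08%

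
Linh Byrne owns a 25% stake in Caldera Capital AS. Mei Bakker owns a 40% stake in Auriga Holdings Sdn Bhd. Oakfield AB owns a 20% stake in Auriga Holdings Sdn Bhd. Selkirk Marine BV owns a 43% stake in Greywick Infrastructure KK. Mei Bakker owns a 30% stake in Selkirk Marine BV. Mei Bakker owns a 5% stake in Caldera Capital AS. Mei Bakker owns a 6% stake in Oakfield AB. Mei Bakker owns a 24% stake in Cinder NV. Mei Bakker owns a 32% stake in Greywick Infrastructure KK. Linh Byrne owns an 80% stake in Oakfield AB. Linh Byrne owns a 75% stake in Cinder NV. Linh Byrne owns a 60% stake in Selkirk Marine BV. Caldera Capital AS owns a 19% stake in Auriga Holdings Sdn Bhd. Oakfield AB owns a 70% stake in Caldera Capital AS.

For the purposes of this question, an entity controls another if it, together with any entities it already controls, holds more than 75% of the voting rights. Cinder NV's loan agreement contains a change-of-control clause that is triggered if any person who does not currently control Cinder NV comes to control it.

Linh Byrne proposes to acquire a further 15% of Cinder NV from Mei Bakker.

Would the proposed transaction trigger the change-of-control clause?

The purchase adds only to Linh's holdings (Mei's stake shrinks), so Linh is the only person who could newly come to control Cinder.
Linh holds 80% of Oakfield, so Linh controls Oakfield.
Linh and Oakfield together hold 25% + 70% = 95% of Caldera, so Linh controls Caldera.
In Cinder, Linh's side holds only 75%, not > 75%.
So before the transaction, Linh does not control Cinder.
After the purchase, Linh's direct stake in Cinder rises to 75% + 15% = 90%, and Mei's stake falls to 9%.
Linh holds 90% of Cinder, so Linh controls Cinder.
Linh did not control Cinder before and does after, so the clause is triggered.

Yes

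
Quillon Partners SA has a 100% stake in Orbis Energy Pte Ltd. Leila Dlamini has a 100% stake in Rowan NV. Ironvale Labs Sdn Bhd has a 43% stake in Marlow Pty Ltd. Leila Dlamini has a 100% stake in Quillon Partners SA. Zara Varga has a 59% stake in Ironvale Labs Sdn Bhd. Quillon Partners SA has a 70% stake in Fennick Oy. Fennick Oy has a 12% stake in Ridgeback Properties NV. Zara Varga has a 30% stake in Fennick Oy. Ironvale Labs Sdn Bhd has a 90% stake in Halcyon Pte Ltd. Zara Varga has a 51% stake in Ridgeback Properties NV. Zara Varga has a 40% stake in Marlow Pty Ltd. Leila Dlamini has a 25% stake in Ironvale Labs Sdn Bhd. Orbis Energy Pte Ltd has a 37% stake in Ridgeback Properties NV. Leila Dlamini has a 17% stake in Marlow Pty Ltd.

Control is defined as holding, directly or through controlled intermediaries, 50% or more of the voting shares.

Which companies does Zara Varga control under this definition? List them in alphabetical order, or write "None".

Zara holds 59% of Ironvale, so Zara controls Ironvale.
Ironvale and Zara together hold 43% + 40% = 83% of Marlow, so Zara controls Marlow.
Zara holds 51% of Ridgeback, so Zara controls Ridgeback.
Ironvale holds 90% of Halcyon, so Zara controls Halcyon.
No other company's threshold is met.

Halcyon Pte Ltd, Ironvale Labs Sdn Bhd, Marlow Pty Ltd, Ridgeback Properties NV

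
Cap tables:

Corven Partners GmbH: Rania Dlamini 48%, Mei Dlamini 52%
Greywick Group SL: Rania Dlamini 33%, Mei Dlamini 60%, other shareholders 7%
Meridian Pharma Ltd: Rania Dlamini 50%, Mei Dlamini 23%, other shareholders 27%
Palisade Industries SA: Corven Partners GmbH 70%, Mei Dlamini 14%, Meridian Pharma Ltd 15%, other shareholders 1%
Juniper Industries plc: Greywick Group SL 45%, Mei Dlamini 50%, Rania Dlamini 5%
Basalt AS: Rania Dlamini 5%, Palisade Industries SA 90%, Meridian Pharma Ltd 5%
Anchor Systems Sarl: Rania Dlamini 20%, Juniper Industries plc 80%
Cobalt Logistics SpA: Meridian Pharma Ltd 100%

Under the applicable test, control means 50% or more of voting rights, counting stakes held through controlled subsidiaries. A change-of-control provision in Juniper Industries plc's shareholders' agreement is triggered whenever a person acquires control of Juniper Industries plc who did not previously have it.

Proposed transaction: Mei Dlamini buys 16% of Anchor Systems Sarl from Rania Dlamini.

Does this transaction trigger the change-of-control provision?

The purchase adds only to Mei's holdings (Rania's stake shrinks), so Mei is the only person who could newly come to control Juniper.
Mei holds 60% of Greywick, so Mei controls Greywick.
Greywick and Mei together hold 45% + 50% = 95% of Juniper, so Mei controls Juniper.
So Mei already controls Juniper before the transaction.
After the purchase, Mei holds 16% of Anchor directly, and Rania's stake falls to 4%.
Mei controlled Juniper already, so this is not a new person acquiring control; every other person's position is unchanged or reduced.
No new person acquires control, so the clause is not triggered.

No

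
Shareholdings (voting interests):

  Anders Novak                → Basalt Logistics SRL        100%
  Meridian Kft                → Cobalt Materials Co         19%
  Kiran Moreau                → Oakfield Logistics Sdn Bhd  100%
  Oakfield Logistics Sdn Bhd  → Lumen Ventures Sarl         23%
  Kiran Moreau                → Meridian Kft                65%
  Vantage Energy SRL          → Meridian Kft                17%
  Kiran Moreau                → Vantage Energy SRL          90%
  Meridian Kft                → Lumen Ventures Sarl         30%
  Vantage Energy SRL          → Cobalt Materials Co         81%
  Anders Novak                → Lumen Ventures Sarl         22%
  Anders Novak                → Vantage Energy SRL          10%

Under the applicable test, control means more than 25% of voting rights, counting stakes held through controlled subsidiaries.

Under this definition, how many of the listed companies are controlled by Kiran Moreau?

5

Kiran holds 100% of Oakfield, so Kiran controls Oakfield.
Kiran holds 90% of Vantage, so Kiran controls Vantage.
Vantage and Kiran together hold 17% + 65% = 82% of Meridian, so Kiran controls Meridian.
Meridian and Oakfield together hold 30% + 23% = 53% of Lumen, so Kiran controls Lumen.
Meridian and Vantage together hold 19% + 81% = 100% of Cobalt, so Kiran controls Cobalt.
No other company's threshold is met.
Kiran controls 5 companies.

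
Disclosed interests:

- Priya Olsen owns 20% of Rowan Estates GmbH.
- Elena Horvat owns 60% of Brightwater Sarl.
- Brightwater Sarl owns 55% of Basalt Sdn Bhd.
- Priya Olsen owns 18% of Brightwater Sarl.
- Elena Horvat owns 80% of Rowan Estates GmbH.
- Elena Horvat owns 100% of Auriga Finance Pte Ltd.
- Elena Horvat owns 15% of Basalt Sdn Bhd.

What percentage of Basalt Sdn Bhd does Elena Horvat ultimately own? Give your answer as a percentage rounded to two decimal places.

48.00%

Elena reaches Basalt along 2 paths.
Direct stake: 15% = 15%.
Via Brightwater: 60% × 55% = 33%.
Total: 15% + 33% = 48%.
Rounded: 48.00%.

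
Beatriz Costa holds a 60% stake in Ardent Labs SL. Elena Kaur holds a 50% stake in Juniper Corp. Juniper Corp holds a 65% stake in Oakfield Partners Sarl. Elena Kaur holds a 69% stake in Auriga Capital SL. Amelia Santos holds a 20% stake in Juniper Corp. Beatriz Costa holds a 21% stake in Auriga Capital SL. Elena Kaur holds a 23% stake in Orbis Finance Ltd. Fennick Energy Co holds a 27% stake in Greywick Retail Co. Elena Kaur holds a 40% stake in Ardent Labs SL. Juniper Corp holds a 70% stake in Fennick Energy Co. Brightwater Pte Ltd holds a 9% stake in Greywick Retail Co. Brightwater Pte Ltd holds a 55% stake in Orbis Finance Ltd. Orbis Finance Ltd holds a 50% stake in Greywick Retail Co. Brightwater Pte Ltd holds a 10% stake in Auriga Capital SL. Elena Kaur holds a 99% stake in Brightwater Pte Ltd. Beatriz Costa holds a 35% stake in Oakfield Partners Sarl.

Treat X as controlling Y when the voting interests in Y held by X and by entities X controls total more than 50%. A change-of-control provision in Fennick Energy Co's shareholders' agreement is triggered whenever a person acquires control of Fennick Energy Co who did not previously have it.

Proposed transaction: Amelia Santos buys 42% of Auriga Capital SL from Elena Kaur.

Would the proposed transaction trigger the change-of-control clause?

The purchase adds only to Amelia's holdings (Elena's stake shrinks), so Amelia is the only person who could newly come to control Fennick.
Amelia's largest direct stake is 20% in Juniper, which does not meet the threshold, so Amelia controls no company.
Neither Amelia nor any entity Amelia controls holds any voting interest in Fennick.
So before the transaction, Amelia does not control Fennick.
After the purchase, Amelia holds 42% of Auriga directly, and Elena's stake falls to 27%.
Amelia's side now holds 42% of Auriga, not > 50%, so Amelia still does not control Auriga.
After the transaction, neither Amelia nor any entity Amelia controls holds a voting interest in Fennick, so Amelia still does not control it.
No new person acquires control, so the clause is not triggered.

No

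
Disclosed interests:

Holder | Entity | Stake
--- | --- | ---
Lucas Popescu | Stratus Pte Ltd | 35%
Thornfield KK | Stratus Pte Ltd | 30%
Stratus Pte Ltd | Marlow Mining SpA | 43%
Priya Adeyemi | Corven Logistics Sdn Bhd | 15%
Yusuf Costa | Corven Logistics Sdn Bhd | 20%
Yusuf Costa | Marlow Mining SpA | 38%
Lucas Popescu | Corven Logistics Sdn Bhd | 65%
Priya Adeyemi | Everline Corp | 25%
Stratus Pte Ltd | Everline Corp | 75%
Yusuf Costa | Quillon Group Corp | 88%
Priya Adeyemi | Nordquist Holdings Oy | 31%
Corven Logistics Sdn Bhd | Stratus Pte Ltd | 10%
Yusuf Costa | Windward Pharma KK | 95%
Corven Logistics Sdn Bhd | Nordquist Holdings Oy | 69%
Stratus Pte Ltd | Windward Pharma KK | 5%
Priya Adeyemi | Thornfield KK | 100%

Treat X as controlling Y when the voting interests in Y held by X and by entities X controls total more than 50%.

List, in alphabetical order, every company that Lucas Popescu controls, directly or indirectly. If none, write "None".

Lucas holds 65% of Corven, so Lucas controls Corven.
Corven holds 69% of Nordquist, so Lucas controls Nordquist.
No other company's threshold is met.

Corven Logistics Sdn Bhd, Nordquist Holdings Oy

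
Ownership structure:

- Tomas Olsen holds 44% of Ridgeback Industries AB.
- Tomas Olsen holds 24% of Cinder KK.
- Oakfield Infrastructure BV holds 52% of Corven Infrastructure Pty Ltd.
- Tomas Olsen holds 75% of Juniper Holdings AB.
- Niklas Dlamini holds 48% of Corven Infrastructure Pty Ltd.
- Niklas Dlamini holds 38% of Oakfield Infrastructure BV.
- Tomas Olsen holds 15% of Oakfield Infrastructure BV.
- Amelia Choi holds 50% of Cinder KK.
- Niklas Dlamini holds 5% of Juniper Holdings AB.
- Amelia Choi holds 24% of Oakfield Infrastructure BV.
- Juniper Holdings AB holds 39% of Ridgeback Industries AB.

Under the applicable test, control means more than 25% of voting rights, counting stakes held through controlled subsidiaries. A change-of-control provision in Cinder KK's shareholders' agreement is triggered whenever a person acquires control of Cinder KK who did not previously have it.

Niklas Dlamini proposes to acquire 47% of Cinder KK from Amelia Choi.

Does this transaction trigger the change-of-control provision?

Yes

The purchase adds only to Niklas's holdings (Amelia's stake shrinks), so Niklas is the only person who could newly come to control Cinder.
Niklas holds 38% of Oakfield, so Niklas controls Oakfield.
Niklas and Oakfield together hold 48% + 52% = 100% of Corven, so Niklas controls Corven.
Neither Niklas nor any entity Niklas controls holds any voting interest in Cinder.
So before the transaction, Niklas does not control Cinder.
After the purchase, Niklas holds 47% of Cinder directly, and Amelia's stake falls to 3%.
Niklas holds 47% of Cinder, so Niklas controls Cinder.
Niklas did not control Cinder before and does after, so the clause is triggered.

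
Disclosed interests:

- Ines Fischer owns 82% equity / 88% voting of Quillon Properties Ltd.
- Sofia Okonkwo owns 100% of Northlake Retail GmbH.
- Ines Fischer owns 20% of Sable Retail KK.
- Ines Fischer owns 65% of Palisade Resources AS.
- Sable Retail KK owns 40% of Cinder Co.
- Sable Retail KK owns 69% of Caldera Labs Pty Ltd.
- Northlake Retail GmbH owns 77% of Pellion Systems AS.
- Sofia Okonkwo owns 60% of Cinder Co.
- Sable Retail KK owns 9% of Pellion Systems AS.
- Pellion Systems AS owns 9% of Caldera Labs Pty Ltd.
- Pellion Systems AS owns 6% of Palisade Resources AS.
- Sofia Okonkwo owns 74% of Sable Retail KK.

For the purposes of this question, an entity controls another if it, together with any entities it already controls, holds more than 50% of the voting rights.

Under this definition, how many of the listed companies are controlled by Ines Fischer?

Ines holds 88% of Quillon, so Ines controls Quillon.
Ines holds 65% of Palisade, so Ines controls Palisade.
No other company's threshold is met.
Ines controls 2 companies.

2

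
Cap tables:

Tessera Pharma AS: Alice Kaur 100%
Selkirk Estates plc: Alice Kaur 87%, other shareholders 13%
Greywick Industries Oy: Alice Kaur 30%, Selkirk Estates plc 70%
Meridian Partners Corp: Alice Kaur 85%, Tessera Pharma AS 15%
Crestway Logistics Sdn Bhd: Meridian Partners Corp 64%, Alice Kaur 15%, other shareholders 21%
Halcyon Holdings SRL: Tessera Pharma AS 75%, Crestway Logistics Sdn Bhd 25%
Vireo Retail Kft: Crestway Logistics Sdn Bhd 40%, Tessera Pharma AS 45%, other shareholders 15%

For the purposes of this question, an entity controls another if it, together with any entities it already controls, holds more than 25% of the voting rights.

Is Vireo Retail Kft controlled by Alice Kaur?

Alice holds 100% of Tessera, so Alice controls Tessera.
Alice and Tessera together hold 85% + 15% = 100% of Meridian, so Alice controls Meridian.
Meridian and Alice together hold 64% + 15% = 79% of Crestway, so Alice controls Crestway.
Crestway and Tessera together hold 40% + 45% = 85% of Vireo, so Alice controls Vireo.

Yes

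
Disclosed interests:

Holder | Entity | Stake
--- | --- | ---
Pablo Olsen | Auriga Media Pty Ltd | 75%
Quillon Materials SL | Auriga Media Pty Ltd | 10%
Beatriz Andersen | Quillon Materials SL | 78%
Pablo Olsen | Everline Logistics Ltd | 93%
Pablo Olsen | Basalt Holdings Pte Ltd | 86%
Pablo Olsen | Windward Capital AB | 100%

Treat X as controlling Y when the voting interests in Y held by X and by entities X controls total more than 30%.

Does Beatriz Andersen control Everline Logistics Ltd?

No

Beatriz holds 78% of Quillon, so Beatriz controls Quillon.
Neither Beatriz nor any entity Beatriz controls holds any voting interest in Everline.
So Beatriz does not control Everline.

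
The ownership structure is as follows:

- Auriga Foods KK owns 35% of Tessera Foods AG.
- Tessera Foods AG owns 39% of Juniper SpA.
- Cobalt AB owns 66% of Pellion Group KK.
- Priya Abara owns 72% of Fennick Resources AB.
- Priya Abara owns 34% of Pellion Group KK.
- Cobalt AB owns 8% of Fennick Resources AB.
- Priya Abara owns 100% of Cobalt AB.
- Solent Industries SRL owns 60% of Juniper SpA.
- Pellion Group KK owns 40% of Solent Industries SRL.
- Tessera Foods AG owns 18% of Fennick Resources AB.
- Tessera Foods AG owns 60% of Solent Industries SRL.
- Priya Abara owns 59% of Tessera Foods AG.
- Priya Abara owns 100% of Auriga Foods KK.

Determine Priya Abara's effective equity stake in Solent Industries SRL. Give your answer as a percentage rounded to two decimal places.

96.40%

Priya reaches Solent along 4 paths.
Via Auriga → Tessera: 100% × 35% × 60% = 21%.
Via Tessera: 59% × 60% = 35.4%.
Via Cobalt → Pellion: 100% × 66% × 40% = 26.4%.
Via Pellion: 34% × 40% = 13.6%.
Total: 21% + 35.4% + 26.4% + 13.6% = 96.4%.
Rounded: 96.40%.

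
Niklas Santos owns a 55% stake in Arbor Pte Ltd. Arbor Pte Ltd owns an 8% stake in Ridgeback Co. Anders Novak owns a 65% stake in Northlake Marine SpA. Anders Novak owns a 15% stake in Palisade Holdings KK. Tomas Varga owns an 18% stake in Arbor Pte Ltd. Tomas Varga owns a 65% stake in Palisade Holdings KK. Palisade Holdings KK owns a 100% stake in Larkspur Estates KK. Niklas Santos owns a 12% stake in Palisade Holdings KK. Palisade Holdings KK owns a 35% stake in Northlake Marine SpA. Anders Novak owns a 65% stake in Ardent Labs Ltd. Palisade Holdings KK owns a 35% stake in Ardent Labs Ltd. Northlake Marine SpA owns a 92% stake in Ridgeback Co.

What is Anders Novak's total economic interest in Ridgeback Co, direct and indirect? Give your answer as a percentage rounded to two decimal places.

64.63%

Anders reaches Ridgeback along 2 paths.
Via Northlake: 65% × 92% = 59.8%.
Via Palisade → Northlake: 15% × 35% × 92% = 4.83%.
Total: 59.8% + 4.83% = 64.63%.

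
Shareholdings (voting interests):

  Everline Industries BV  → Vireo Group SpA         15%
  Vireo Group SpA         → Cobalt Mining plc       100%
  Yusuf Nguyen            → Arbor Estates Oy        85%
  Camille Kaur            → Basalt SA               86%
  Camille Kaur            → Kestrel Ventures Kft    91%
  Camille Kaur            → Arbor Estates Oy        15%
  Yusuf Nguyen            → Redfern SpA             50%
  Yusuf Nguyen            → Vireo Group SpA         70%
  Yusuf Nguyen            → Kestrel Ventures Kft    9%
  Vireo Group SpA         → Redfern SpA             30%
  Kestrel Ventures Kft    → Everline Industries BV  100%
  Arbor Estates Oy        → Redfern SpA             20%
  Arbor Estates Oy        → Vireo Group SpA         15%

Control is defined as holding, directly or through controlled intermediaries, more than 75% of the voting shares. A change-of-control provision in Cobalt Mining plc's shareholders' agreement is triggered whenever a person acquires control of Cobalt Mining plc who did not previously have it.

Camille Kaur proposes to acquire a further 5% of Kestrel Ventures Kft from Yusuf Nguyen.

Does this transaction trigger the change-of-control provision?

The purchase adds only to Camille's holdings (Yusuf's stake shrinks), so Camille is the only person who could newly come to control Cobalt.
Camille holds 91% of Kestrel, so Camille controls Kestrel.
Kestrel holds 100% of Everline, so Camille controls Everline.
Camille holds 86% of Basalt, so Camille controls Basalt.
Neither Camille nor any entity Camille controls holds any voting interest in Cobalt.
So before the transaction, Camille does not control Cobalt.
After the purchase, Camille's direct stake in Kestrel rises to 91% + 5% = 96%, and Yusuf's stake falls to 4%.
Camille holds 96% of Kestrel, so Camille controls Kestrel.
After the transaction, neither Camille nor any entity Camille controls holds a voting interest in Cobalt, so Camille still does not control it.
No new person acquires control, so the clause is not triggered.

No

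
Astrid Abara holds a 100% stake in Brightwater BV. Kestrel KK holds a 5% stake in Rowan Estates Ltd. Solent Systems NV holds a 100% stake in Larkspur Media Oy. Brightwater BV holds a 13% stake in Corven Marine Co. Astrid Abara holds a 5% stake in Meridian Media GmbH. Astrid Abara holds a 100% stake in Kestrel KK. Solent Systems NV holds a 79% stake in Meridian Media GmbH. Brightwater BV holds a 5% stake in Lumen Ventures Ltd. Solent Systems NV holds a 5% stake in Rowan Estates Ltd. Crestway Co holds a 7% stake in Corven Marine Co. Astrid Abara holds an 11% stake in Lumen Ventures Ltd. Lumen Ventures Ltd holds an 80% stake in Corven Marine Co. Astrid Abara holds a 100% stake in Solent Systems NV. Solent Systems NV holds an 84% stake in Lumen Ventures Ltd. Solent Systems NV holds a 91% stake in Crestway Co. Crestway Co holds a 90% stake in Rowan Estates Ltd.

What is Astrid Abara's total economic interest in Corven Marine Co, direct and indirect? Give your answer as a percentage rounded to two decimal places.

Astrid reaches Corven along 5 paths.
Via Lumen: 11% × 80% = 8.8%.
Via Brightwater → Lumen: 100% × 5% × 80% = 4%.
Via Solent → Lumen: 100% × 84% × 80% = 67.2%.
Via Solent → Crestway: 100% × 91% × 7% = 6.37%.
Via Brightwater: 100% × 13% = 13%.
Total: 8.8% + 4% + 67.2% + 6.37% + 13% = 99.37%.

99.37%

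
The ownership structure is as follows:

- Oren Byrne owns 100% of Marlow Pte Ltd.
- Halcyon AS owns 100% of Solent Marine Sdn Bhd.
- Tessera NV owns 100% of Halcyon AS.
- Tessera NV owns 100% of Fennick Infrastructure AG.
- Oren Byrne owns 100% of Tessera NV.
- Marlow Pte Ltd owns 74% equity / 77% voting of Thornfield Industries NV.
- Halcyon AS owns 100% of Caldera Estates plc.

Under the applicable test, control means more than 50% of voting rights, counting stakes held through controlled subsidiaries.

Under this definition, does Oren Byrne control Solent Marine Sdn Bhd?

Oren holds 100% of Tessera, so Oren controls Tessera.
Tessera holds 100% of Halcyon, so Oren controls Halcyon.
Halcyon holds 100% of Solent, so Oren controls Solent.

Yes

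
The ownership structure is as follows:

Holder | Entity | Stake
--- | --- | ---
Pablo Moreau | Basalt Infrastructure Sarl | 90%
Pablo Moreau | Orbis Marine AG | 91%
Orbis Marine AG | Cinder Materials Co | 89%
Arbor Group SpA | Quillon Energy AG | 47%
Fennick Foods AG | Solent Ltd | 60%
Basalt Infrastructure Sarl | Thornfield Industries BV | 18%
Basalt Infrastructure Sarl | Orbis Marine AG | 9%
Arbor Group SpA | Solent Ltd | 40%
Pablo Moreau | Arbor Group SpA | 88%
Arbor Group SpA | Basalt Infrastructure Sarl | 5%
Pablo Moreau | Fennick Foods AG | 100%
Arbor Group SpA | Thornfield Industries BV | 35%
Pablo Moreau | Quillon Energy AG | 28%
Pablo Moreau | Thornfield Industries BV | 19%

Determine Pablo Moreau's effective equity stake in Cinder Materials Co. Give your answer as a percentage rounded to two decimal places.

88.55%

Pablo reaches Cinder along 3 paths.
Via Basalt → Orbis: 90% × 9% × 89% = 7.209%.
Via Arbor → Basalt → Orbis: 88% × 5% × 9% × 89% = 0.35244%.
Via Orbis: 91% × 89% = 80.99%.
Total: 7.209% + 0.35244% + 80.99% = 88.55144%.
Rounded: 88.55%.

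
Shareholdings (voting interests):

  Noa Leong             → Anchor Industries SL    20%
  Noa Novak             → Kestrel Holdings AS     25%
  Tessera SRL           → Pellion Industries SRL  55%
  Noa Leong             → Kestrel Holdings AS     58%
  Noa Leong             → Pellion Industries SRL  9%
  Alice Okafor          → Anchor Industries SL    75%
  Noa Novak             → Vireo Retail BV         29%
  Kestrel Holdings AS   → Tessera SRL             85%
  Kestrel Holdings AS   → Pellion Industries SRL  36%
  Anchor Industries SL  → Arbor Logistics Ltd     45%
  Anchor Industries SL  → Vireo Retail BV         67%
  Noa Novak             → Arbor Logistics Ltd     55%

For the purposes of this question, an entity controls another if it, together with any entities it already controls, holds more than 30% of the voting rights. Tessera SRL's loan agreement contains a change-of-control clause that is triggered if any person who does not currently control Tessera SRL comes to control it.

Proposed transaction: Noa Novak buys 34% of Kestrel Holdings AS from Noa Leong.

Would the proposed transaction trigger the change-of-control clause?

The purchase adds only to Noa Novak's holdings (Noa Leong's stake shrinks), so Noa Novak is the only person who could newly come to control Tessera.
Noa Novak holds 55% of Arbor, so Noa Novak controls Arbor.
Neither Noa Novak nor any entity Noa Novak controls holds any voting interest in Tessera.
So before the transaction, Noa Novak does not control Tessera.
After the purchase, Noa Novak's direct stake in Kestrel rises to 25% + 34% = 59%, and Noa Leong's stake falls to 24%.
Noa Novak holds 59% of Kestrel, so Noa Novak controls Kestrel.
Kestrel holds 85% of Tessera, so Noa Novak controls Tessera.
Noa Novak did not control Tessera before and does after, so the clause is triggered.

Yes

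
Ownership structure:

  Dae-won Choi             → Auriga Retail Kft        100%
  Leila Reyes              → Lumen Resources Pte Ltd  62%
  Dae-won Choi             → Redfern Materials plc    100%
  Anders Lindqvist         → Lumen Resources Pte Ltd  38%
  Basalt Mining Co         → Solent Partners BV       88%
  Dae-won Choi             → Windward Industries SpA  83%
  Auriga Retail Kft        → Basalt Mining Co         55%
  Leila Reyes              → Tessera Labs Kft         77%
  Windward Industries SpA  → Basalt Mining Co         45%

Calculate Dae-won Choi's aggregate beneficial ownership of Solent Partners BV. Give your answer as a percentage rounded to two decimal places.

Dae-won reaches Solent along 2 paths.
Via Auriga → Basalt: 100% × 55% × 88% = 48.4%.
Via Windward → Basalt: 83% × 45% × 88% = 32.868%.
Total: 48.4% + 32.868% = 81.268%.
Rounded: 81.27%.

81.27%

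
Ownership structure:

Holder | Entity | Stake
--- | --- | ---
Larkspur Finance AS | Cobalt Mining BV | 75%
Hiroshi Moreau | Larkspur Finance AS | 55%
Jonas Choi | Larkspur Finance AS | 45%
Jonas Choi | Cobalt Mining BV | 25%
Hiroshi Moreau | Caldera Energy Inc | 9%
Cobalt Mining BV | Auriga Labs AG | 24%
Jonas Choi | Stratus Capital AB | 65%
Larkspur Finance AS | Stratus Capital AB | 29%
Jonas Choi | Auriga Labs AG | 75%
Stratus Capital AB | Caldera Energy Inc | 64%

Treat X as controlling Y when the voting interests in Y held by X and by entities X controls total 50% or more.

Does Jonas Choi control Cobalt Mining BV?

Jonas holds 65% of Stratus, so Jonas controls Stratus.
Jonas holds 75% of Auriga, so Jonas controls Auriga.
Stratus holds 64% of Caldera, so Jonas controls Caldera.
In Cobalt, Jonas's side holds only 25%, not ≥ 50%.
So Jonas does not control Cobalt.

No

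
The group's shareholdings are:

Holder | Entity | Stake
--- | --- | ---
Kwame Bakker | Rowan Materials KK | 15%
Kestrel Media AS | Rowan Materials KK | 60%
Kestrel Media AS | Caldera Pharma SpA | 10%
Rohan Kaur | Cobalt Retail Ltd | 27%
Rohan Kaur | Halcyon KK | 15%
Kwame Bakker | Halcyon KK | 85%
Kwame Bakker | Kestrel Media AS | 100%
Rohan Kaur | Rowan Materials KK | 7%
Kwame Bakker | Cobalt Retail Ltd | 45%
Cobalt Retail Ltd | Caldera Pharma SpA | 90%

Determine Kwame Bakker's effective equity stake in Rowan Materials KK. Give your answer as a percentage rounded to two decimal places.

Kwame reaches Rowan along 2 paths.
Via Kestrel: 100% × 60% = 60%.
Direct stake: 15% = 15%.
Total: 60% + 15% = 75%.
Rounded: 75.00%.

75.00%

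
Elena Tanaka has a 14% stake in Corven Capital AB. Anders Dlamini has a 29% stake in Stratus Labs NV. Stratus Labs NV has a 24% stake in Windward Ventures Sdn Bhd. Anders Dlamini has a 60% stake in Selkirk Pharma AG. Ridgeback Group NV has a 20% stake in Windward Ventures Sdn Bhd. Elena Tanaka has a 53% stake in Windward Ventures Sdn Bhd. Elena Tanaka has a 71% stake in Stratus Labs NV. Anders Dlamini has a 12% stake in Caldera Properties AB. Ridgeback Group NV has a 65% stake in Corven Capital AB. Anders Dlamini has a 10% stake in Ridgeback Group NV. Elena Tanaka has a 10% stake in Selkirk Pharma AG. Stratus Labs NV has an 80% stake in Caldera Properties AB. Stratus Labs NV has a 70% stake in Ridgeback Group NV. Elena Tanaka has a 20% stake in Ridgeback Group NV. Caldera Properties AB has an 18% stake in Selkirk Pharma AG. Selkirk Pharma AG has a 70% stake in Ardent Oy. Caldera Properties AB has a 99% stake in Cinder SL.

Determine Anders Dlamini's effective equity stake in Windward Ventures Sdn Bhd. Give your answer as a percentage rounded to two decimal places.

Anders reaches Windward along 3 paths.
Via Stratus: 29% × 24% = 6.96%.
Via Ridgeback: 10% × 20% = 2%.
Via Stratus → Ridgeback: 29% × 70% × 20% = 4.06%.
Total: 6.96% + 2% + 4.06% = 13.02%.

13.02%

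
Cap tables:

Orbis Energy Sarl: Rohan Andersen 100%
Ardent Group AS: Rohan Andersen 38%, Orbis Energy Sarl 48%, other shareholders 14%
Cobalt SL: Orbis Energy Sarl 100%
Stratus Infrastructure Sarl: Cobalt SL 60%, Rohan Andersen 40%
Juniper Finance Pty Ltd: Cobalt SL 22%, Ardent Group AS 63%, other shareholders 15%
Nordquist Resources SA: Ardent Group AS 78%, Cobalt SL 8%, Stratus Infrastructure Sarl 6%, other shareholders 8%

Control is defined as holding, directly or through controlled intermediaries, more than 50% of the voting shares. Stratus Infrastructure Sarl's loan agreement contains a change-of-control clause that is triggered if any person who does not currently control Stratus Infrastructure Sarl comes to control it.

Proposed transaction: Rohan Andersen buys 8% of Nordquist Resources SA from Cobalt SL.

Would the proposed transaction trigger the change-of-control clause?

No

The purchase adds only to Rohan's holdings (Cobalt's stake shrinks), so Rohan is the only person who could newly come to control Stratus.
Rohan holds 100% of Orbis, so Rohan controls Orbis.
Orbis holds 100% of Cobalt, so Rohan controls Cobalt.
Cobalt and Rohan together hold 60% + 40% = 100% of Stratus, so Rohan controls Stratus.
So Rohan already controls Stratus before the transaction.
After the purchase, Rohan holds 8% of Nordquist directly, and Cobalt's stake falls to 0%.
Rohan controlled Stratus already, so this is not a new person acquiring control; every other person's position is unchanged or reduced.
No new person acquires control, so the clause is not triggered.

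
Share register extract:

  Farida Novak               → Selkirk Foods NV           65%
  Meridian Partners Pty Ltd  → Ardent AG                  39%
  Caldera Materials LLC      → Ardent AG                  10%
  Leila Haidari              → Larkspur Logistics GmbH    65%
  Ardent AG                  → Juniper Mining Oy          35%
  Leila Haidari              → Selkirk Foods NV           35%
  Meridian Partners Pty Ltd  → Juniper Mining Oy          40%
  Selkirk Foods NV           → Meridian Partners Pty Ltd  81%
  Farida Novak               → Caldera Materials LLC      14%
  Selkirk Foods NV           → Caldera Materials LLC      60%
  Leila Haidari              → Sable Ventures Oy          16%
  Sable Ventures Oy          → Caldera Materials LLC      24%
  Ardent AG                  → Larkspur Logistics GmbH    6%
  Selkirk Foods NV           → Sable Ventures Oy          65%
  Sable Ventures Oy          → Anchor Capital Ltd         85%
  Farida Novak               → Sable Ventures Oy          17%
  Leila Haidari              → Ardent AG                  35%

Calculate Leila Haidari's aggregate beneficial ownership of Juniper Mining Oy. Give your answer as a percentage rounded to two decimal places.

28.52%

Leila reaches Juniper along 6 paths.
Via Selkirk → Meridian → Ardent: 35% × 81% × 39% × 35% = 3.869775%.
Via Sable → Caldera → Ardent: 16% × 24% × 10% × 35% = 0.1344%.
Via Selkirk → Sable → Caldera → Ardent: 35% × 65% × 24% × 10% × 35% = 0.1911%.
Via Selkirk → Caldera → Ardent: 35% × 60% × 10% × 35% = 0.735%.
Via Ardent: 35% × 35% = 12.25%.
Via Selkirk → Meridian: 35% × 81% × 40% = 11.34%.
Total: 3.869775% + 0.1344% + 0.1911% + 0.735% + 12.25% + 11.34% = 28.520275%.
Rounded: 28.52%.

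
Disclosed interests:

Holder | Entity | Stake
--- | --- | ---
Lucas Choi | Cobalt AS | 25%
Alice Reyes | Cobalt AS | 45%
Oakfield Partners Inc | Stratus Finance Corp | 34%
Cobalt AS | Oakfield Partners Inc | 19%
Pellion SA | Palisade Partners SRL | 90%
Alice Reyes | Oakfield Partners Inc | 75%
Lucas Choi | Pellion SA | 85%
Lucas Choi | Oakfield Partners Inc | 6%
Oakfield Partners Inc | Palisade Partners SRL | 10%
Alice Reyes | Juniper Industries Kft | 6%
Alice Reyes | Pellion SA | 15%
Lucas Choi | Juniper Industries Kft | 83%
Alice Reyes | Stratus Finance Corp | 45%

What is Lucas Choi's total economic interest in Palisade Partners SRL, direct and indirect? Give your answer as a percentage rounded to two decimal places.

77.58%

Lucas reaches Palisade along 3 paths.
Via Oakfield: 6% × 10% = 0.6%.
Via Cobalt → Oakfield: 25% × 19% × 10% = 0.475%.
Via Pellion: 85% × 90% = 76.5%.
Total: 0.6% + 0.475% + 76.5% = 77.575%.
Rounded: 77.58%.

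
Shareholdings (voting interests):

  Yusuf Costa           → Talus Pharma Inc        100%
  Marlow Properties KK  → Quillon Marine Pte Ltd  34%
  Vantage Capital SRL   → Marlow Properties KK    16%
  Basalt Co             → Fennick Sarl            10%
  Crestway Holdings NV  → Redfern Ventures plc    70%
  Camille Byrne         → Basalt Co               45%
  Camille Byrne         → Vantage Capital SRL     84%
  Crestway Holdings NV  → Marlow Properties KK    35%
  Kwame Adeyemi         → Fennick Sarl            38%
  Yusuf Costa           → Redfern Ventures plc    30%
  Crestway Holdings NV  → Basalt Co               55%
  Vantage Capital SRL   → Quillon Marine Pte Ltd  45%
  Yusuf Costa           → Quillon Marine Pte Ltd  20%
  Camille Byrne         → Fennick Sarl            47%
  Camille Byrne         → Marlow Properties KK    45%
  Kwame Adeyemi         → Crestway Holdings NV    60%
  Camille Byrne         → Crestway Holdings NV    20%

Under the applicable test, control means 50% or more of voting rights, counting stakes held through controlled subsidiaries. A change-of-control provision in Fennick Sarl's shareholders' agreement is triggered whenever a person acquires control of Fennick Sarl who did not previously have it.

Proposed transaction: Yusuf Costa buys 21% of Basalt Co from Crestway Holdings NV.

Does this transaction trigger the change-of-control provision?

No

The purchase adds only to Yusuf's holdings (Crestway's stake shrinks), so Yusuf is the only person who could newly come to control Fennick.
Yusuf holds 100% of Talus, so Yusuf controls Talus.
Neither Yusuf nor any entity Yusuf controls holds any voting interest in Fennick.
So before the transaction, Yusuf does not control Fennick.
After the purchase, Yusuf holds 21% of Basalt directly, and Crestway's stake falls to 34%.
Yusuf's side now holds 21% of Basalt, not ≥ 50%, so Yusuf still does not control Basalt.
After the transaction, neither Yusuf nor any entity Yusuf controls holds a voting interest in Fennick, so Yusuf still does not control it.
No new person acquires control, so the clause is not triggered.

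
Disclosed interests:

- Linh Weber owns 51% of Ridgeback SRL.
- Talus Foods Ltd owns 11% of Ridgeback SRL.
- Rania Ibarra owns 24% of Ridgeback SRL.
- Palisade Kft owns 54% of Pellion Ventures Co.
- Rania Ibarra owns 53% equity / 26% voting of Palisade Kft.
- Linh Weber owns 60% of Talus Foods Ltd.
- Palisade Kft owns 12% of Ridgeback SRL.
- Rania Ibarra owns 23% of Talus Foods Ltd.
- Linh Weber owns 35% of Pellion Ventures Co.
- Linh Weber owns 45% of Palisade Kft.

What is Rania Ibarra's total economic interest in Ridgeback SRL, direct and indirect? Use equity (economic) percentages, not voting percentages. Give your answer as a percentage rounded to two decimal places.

Rania reaches Ridgeback along 3 paths.
Via Talus: 23% × 11% = 2.53%.
Via Palisade: 53% × 12% = 6.36%.
Direct stake: 24% = 24%.
Total: 2.53% + 6.36% + 24% = 32.89%.

32.89%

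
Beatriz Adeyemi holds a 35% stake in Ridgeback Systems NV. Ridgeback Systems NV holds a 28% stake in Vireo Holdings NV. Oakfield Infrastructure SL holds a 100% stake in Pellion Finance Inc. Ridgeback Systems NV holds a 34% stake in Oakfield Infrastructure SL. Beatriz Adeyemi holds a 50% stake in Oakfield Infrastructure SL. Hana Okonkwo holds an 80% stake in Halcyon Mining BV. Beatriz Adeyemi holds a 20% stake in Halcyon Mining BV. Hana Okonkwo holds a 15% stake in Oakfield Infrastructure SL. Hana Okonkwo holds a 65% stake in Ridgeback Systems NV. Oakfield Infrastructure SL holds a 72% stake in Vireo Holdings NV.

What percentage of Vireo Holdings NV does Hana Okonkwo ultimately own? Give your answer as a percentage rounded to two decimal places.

44.91%

Hana reaches Vireo along 3 paths.
Via Ridgeback: 65% × 28% = 18.2%.
Via Oakfield: 15% × 72% = 10.8%.
Via Ridgeback → Oakfield: 65% × 34% × 72% = 15.912%.
Total: 18.2% + 10.8% + 15.912% = 44.912%.
Rounded: 44.91%.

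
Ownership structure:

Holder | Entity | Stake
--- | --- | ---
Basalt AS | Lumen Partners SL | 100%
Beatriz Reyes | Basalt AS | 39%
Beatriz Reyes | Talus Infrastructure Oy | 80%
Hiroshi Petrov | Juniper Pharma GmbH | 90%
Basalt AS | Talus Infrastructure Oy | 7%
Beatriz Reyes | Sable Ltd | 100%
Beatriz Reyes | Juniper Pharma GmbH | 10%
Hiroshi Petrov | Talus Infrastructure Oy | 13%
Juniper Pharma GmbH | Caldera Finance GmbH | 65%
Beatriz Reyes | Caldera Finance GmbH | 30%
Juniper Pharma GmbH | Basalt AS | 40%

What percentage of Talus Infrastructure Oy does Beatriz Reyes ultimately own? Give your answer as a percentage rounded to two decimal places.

Beatriz reaches Talus along 3 paths.
Via Basalt: 39% × 7% = 2.73%.
Via Juniper → Basalt: 10% × 40% × 7% = 0.28%.
Direct stake: 80% = 80%.
Total: 2.73% + 0.28% + 80% = 83.01%.

83.01%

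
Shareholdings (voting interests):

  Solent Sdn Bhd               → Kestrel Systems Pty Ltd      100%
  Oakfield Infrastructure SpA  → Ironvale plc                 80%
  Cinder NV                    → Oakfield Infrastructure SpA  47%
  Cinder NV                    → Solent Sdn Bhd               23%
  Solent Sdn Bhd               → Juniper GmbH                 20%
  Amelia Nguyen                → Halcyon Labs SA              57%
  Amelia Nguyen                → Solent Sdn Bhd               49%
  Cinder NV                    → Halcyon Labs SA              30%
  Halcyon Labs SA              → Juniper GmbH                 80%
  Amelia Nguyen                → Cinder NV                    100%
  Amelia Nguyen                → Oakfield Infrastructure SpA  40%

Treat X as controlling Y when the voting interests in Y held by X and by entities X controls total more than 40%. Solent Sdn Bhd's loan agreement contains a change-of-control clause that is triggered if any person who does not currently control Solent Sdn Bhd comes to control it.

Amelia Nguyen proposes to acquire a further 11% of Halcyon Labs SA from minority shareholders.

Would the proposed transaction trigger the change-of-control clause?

The purchase changes only Amelia's holdings, so Amelia is the only person who could newly come to control Solent.
Amelia holds 100% of Cinder, so Amelia controls Cinder.
Amelia and Cinder together hold 49% + 23% = 72% of Solent, so Amelia controls Solent.
So Amelia already controls Solent before the transaction.
After the purchase, Amelia's direct stake in Halcyon rises to 57% + 11% = 68%.
Amelia controlled Solent already, so this is not a new person acquiring control; every other person's position is unchanged or reduced.
No new person acquires control, so the clause is not triggered.

No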